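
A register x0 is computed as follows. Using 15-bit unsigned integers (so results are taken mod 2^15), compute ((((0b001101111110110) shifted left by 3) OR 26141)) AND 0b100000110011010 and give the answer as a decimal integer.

0b001101111110110 = 001101111110110
→ shifted left by 3 (mod 2^15) → 101111110110000 = 24496
26141 = 110011000011101
→ OR → 111111110111101 = 32701
0b100000110011010 = 100000110011010
→ AND → 100000110011000 = 16792

16792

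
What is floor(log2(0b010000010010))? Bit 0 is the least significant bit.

0b010000010010 = 10000010010
The topmost 1 is at position 10 (since 2^10 = 1024 ≤ 1042 < 2048).

10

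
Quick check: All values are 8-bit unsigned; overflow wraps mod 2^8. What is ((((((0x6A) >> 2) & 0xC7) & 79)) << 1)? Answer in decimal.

4

0x6A = 01101010
→ >> 2 → 00011010 = 26
0xC7 = 11000111
→ & → 00000010 = 2
79 = 01001111
→ & → 00000010 = 2
→ << 1 (mod 2^8) → 00000100 = 4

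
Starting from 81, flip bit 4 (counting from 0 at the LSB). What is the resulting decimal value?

65

x = 01010001
bit 4 is currently 1; toggle it via x ^ (1 << 4) = x ^ 16
→ 01000001 = 65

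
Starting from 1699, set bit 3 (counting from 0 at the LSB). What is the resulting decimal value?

x = 11010100011
bit 3 is currently 0; set it via x | (1 << 3) = x | 8
→ 11010101011 = 1707

1707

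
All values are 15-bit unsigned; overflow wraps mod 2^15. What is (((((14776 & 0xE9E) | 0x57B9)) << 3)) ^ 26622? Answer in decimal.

6710

14776 = 011100110111000
0xE9E = 000111010011110
→ & → 000100010011000 = 2200
0x57B9 = 101011110111001
→ | → 101111110111001 = 24505
→ << 3 (mod 2^15) → 111110111001000 = 32200
26622 = 110011111111110
→ ^ → 001101000110110 = 6710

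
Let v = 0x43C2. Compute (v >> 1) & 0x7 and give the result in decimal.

1

v = 100001111000010
Shift right by 1: 10000111100001
Mask low 3 bits: 001 = 1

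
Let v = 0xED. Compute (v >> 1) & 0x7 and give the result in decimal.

v = 0000011101101
Shift right by 1: 000001110110
Mask low 3 bits: 110 = 6

6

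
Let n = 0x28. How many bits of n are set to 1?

2

0x28 = 101000
Count the 1s: 1 + 1 = 2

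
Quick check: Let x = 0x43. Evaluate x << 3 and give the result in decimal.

0x43 = 0001000011
shift left by 3 → 1000011000 = 536
(equivalently, 67 × 2^3 = 67 × 8)

536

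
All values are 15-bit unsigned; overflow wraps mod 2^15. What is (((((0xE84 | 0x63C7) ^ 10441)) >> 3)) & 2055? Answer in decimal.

2049

0xE84 = 000111010000100
0x63C7 = 110001111000111
→ | → 110111111000111 = 28615
10441 = 010100011001001
→ ^ → 100011100001110 = 18190
→ >> 3 → 000100011100001 = 2273
2055 = 000100000000111
→ & → 000100000000001 = 2049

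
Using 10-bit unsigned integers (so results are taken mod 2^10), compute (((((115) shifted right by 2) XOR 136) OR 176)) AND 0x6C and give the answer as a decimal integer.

36

115 = 0001110011
→ shifted right by 2 → 0000011100 = 28
136 = 0010001000
→ XOR → 0010010100 = 148
176 = 0010110000
→ OR → 0010110100 = 180
0x6C = 0001101100
→ AND → 0000100100 = 36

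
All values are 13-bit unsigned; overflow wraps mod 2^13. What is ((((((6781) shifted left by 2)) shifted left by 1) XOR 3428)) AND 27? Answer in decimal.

6781 = 1101001111101
→ shifted left by 2 (mod 2^13) → 0100111110100 = 2548
→ shifted left by 1 (mod 2^13) → 1001111101000 = 5096
3428 = 0110101100100
→ XOR → 1111010001100 = 7820
27 = 0000000011011
→ AND → 0000000001000 = 8

8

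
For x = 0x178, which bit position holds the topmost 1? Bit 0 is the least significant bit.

8

0x178 = 101111000
The topmost 1 is at position 8 (since 2^8 = 256 ≤ 376 < 512).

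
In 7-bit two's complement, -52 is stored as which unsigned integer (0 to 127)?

76

52 in 7 bits: 0110100
Invert: 1001011
Add 1:  1001100 = 76
(Check: 2^7 - 52 = 128 - 52 = 76.)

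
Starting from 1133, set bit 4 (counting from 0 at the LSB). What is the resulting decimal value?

1149

x = 0000010001101101
bit 4 is currently 0; set it via x | (1 << 4) = x | 16
→ 0000010001111101 = 1149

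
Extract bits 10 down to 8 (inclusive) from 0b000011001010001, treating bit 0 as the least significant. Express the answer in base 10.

6

v = 000011001010001
Shift right by 8: 0000110
Mask low 3 bits: 110 = 6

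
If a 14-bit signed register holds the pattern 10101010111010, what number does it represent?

-5446

pattern = 10101010111010 (MSB is 1 ⇒ negative)
Invert: 01010101000101, add 1 → 01010101000110 = 5446, so the value is -5446.
(Equivalently: 10938 - 2^14 = 10938 - 16384 = -5446.)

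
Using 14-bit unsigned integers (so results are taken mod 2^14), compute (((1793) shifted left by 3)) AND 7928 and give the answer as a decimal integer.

1793 = 00011100000001
→ shifted left by 3 (mod 2^14) → 11100000001000 = 14344
7928 = 01111011111000
→ AND → 01100000001000 = 6152

6152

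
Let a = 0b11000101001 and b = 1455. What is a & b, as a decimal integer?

1065

a = 11000101001
1455 = 10110101111
AND → 10000101001 = 1065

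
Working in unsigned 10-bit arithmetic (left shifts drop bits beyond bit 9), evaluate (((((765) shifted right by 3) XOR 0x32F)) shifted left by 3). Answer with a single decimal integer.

896

765 = 1011111101
→ shifted right by 3 → 0001011111 = 95
0x32F = 1100101111
→ XOR → 1101110000 = 880
→ shifted left by 3 (mod 2^10) → 1110000000 = 896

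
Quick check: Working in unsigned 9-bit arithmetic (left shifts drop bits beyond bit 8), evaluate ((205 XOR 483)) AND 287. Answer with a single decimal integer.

205 = 011001101
483 = 111100011
→ XOR → 100101110 = 302
287 = 100011111
→ AND → 100001110 = 270

270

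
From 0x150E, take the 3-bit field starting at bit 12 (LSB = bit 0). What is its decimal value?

1

v = 001010100001110
Shift right by 12: 001
Mask low 3 bits: 001 = 1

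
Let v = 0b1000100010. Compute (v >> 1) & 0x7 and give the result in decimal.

1

v = 1000100010
Shift right by 1: 100010001
Mask low 3 bits: 001 = 1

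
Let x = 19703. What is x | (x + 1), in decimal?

x = 100110011110111 = 19703
x + 1 = 100110011111000
OR    = 100110011111111 = 19711
(x | (x + 1) sets the lowest cleared bit.)

19711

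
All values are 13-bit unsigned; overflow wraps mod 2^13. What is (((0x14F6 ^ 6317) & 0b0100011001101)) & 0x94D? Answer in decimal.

2121

0x14F6 = 1010011110110
6317 = 1100010101101
→ ^ → 0110001011011 = 3163
0b0100011001101 = 0100011001101
→ & → 0100001001001 = 2121
0x94D = 0100101001101
→ & → 0100001001001 = 2121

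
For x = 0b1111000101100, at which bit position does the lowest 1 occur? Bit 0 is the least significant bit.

0b1111000101100 = 1111000101100
Trailing zeros: 2, so the lowest set bit is bit 2 (value 4).

2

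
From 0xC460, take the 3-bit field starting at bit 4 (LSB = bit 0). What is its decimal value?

6

v = 1100010001100000
Shift right by 4: 110001000110
Mask low 3 bits: 110 = 6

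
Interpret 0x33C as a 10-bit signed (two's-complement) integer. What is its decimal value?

pattern = 1100111100 (MSB is 1 ⇒ negative)
Invert: 0011000011, add 1 → 0011000100 = 196, so the value is -196.
(Equivalently: 828 - 2^10 = 828 - 1024 = -196.)

-196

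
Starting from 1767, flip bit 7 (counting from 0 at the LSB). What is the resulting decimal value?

x = 11011100111
bit 7 is currently 1; toggle it via x ^ (1 << 7) = x ^ 128
→ 11001100111 = 1639

1639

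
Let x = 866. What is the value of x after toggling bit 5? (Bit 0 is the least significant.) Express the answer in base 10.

834

x = 0001101100010
bit 5 is currently 1; toggle it via x ^ (1 << 5) = x ^ 32
→ 0001101000010 = 834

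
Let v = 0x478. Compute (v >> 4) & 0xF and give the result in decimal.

v = 10001111000
Shift right by 4: 1000111
Mask low 4 bits: 0111 = 7

7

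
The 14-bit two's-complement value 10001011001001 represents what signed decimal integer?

-7479

pattern = 10001011001001 (MSB is 1 ⇒ negative)
Invert: 01110100110110, add 1 → 01110100110111 = 7479, so the value is -7479.
(Equivalently: 8905 - 2^14 = 8905 - 16384 = -7479.)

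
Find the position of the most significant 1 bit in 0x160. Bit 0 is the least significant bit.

8

0x160 = 101100000
The topmost 1 is at position 8 (since 2^8 = 256 ≤ 352 < 512).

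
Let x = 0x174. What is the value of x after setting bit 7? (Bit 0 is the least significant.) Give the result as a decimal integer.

x = 101110100
bit 7 is currently 0; set it via x | (1 << 7) = x | 128
→ 111110100 = 500

500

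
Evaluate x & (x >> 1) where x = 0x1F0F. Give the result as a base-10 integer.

3847

x = 1111100001111 = 7951
x>>1 = 0111110000111
AND  = 0111100000111 = 3847
(x & (x >> 1) has a 1 wherever x has two consecutive 1 bits.)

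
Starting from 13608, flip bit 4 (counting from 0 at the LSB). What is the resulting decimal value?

x = 11010100101000
bit 4 is currently 0; toggle it via x ^ (1 << 4) = x ^ 16
→ 11010100111000 = 13624

13624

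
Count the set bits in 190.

6

190 = 10111110
Count the 1s: 1 + 1 + 1 + 1 + 1 + 1 = 6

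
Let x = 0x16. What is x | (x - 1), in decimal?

23

x = 10110 = 22
x - 1 = 10101
OR    = 10111 = 23
(x | (x - 1) sets all bits below the lowest set bit.)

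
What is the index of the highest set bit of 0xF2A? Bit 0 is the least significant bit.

0xF2A = 111100101010
The topmost 1 is at position 11 (since 2^11 = 2048 ≤ 3882 < 4096).

11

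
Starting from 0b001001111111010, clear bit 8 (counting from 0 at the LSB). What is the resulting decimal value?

4858

x = 001001111111010
bit 8 is currently 1; clear it via x & ~(1 << 8) = x & ~256
→ 001001011111010 = 4858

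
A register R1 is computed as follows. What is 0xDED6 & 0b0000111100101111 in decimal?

0xDED6 = 1101111011010110
b = 0000111100101111
AND → 0000111000000110 = 3590

3590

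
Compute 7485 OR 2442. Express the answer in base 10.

7485 = 1110100111101
2442 = 0100110001010
 OR → 1110110111111 = 7615

7615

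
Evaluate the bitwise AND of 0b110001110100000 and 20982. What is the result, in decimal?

a = 110001110100000
20982 = 101000111110110
AND → 100000110100000 = 16800

16800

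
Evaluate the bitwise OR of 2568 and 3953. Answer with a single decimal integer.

3961

2568 = 101000001000
3953 = 111101110001
 OR → 111101111001 = 3961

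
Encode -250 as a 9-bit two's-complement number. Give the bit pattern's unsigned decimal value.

250 in 9 bits: 011111010
Invert: 100000101
Add 1:  100000110 = 262
(Check: 2^9 - 250 = 512 - 250 = 262.)

262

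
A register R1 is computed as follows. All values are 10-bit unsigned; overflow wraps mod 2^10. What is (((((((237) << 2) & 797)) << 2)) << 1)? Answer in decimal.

160

237 = 0011101101
→ << 2 (mod 2^10) → 1110110100 = 948
797 = 1100011101
→ & → 1100010100 = 788
→ << 2 (mod 2^10) → 0001010000 = 80
→ << 1 (mod 2^10) → 0010100000 = 160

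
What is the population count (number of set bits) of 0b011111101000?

7

n = 11111101000
Count the 1s: 1 + 1 + 1 + 1 + 1 + 1 + 1 = 7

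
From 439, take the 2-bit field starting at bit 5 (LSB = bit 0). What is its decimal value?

1

v = 110110111
Shift right by 5: 1101
Mask low 2 bits: 01 = 1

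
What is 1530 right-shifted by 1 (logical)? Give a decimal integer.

765

1530 = 10111111010
shift right by 1 → 01011111101 = 765
(equivalently, floor(1530 / 2))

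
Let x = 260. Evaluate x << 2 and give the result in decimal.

1040

260 = 00100000100
shift left by 2 → 10000010000 = 1040
(equivalently, 260 × 2^2 = 260 × 4)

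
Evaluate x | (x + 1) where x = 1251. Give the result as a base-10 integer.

x = 10011100011 = 1251
x + 1 = 10011100100
OR    = 10011100111 = 1255
(x | (x + 1) sets the lowest cleared bit.)

1255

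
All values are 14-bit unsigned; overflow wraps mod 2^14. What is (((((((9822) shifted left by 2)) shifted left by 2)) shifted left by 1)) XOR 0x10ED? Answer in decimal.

6957

9822 = 10011001011110
→ shifted left by 2 (mod 2^14) → 01100101111000 = 6520
→ shifted left by 2 (mod 2^14) → 10010111100000 = 9696
→ shifted left by 1 (mod 2^14) → 00101111000000 = 3008
0x10ED = 01000011101101
→ XOR → 01101100101101 = 6957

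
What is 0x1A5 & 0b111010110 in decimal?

388

0x1A5 = 110100101
b = 111010110
AND → 110000100 = 388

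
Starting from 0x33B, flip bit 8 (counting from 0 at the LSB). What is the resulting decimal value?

x = 001100111011
bit 8 is currently 1; toggle it via x ^ (1 << 8) = x ^ 256
→ 001000111011 = 571

571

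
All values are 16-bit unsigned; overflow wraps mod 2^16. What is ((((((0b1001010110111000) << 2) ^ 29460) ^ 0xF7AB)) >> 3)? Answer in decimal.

6731

0b1001010110111000 = 1001010110111000
→ << 2 (mod 2^16) → 0101011011100000 = 22240
29460 = 0111001100010100
→ ^ → 0010010111110100 = 9716
0xF7AB = 1111011110101011
→ ^ → 1101001001011111 = 53855
→ >> 3 → 0001101001001011 = 6731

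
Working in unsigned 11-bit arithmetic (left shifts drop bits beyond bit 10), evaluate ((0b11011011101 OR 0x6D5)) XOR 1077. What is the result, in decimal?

0b11011011101 = 11011011101
0x6D5 = 11011010101
→ OR → 11011011101 = 1757
1077 = 10000110101
→ XOR → 01011101000 = 744

744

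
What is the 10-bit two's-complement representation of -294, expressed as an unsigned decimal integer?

294 in 10 bits: 0100100110
Invert: 1011011001
Add 1:  1011011010 = 730
(Check: 2^10 - 294 = 1024 - 294 = 730.)

730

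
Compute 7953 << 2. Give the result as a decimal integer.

7953 = 001111100010001
shift left by 2 → 111110001000100 = 31812
(equivalently, 7953 × 2^2 = 7953 × 4)

31812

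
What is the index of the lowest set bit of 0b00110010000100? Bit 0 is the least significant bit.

2

0b00110010000100 = 110010000100
Trailing zeros: 2, so the lowest set bit is bit 2 (value 4).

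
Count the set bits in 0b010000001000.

2

n = 10000001000
Count the 1s: 1 + 1 = 2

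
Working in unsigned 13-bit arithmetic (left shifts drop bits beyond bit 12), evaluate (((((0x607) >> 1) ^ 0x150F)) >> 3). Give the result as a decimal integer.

0x607 = 0011000000111
→ >> 1 → 0001100000011 = 771
0x150F = 1010100001111
→ ^ → 1011000001100 = 5644
→ >> 3 → 0001011000001 = 705

705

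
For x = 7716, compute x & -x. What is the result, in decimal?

x = 1111000100100 = 7716
-x (two's complement) = …0000111011100
AND   = 0000000000100 = 4
(x & -x isolates the lowest set bit of x.)

4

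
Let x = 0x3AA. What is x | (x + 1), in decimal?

939

x = 1110101010 = 938
x + 1 = 1110101011
OR    = 1110101011 = 939
(x | (x + 1) sets the lowest cleared bit.)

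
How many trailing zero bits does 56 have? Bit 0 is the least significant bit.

3

56 = 111000
Trailing zeros: 3, so the lowest set bit is bit 3 (value 8).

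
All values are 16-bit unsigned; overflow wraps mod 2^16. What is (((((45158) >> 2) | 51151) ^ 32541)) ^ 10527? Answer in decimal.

47581

45158 = 1011000001100110
→ >> 2 → 0010110000011001 = 11289
51151 = 1100011111001111
→ | → 1110111111011111 = 61407
32541 = 0111111100011101
→ ^ → 1001000011000010 = 37058
10527 = 0010100100011111
→ ^ → 1011100111011101 = 47581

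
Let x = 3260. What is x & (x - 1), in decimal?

3256

x = 110010111100 = 3260
x - 1 = 110010111011
AND   = 110010111000 = 3256
(x & (x - 1) clears the lowest set bit of x.)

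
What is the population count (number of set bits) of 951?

951 = 1110110111
Count the 1s: 1 + 1 + 1 + 1 + 1 + 1 + 1 + 1 = 8

8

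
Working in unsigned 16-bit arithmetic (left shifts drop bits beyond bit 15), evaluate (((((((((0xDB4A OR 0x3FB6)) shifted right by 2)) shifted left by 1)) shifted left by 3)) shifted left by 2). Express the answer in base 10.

0xDB4A = 1101101101001010
0x3FB6 = 0011111110110110
→ OR → 1111111111111110 = 65534
→ shifted right by 2 → 0011111111111111 = 16383
→ shifted left by 1 (mod 2^16) → 0111111111111110 = 32766
→ shifted left by 3 (mod 2^16) → 1111111111110000 = 65520
→ shifted left by 2 (mod 2^16) → 1111111111000000 = 65472

65472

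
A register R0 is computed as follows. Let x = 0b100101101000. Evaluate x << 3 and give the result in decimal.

x = 000100101101000
shift left by 3 → 100101101000000 = 19264
(equivalently, 2408 × 2^3 = 2408 × 8)

19264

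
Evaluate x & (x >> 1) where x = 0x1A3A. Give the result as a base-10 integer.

x = 1101000111010 = 6714
x>>1 = 0110100011101
AND  = 0100000011000 = 2072
(x & (x >> 1) has a 1 wherever x has two consecutive 1 bits.)

2072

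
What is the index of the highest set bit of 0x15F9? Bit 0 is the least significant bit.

12

0x15F9 = 1010111111001
The topmost 1 is at position 12 (since 2^12 = 4096 ≤ 5625 < 8192).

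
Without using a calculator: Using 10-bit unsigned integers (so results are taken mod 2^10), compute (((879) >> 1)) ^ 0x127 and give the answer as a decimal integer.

879 = 1101101111
→ >> 1 → 0110110111 = 439
0x127 = 0100100111
→ ^ → 0010010000 = 144

144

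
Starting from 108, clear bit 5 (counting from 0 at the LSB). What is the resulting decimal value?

76

x = 0001101100
bit 5 is currently 1; clear it via x & ~(1 << 5) = x & ~32
→ 0001001100 = 76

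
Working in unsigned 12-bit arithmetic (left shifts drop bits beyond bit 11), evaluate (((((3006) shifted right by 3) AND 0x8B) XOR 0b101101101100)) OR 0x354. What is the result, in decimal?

3006 = 101110111110
→ shifted right by 3 → 000101110111 = 375
0x8B = 000010001011
→ AND → 000000000011 = 3
0b101101101100 = 101101101100
→ XOR → 101101101111 = 2927
0x354 = 001101010100
→ OR → 101101111111 = 2943

2943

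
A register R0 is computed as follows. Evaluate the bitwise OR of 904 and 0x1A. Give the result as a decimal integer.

922

904 = 1110001000
0x1A = 0000011010
 OR → 1110011010 = 922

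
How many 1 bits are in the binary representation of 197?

4

197 = 11000101
Count the 1s: 1 + 1 + 1 + 1 = 4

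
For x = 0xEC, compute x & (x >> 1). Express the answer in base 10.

x = 11101100 = 236
x>>1 = 01110110
AND  = 01100100 = 100
(x & (x >> 1) has a 1 wherever x has two consecutive 1 bits.)

100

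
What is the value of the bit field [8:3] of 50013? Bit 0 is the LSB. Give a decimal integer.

43

v = 1100001101011101
Shift right by 3: 1100001101011
Mask low 6 bits: 101011 = 43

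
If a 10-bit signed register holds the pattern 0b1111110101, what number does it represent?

pattern = 1111110101 (MSB is 1 ⇒ negative)
Invert: 0000001010, add 1 → 0000001011 = 11, so the value is -11.
(Equivalently: 1013 - 2^10 = 1013 - 1024 = -11.)

-11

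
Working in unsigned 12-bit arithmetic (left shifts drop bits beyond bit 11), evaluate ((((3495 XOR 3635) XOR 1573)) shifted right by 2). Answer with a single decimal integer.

364

3495 = 110110100111
3635 = 111000110011
→ XOR → 001110010100 = 916
1573 = 011000100101
→ XOR → 010110110001 = 1457
→ shifted right by 2 → 000101101100 = 364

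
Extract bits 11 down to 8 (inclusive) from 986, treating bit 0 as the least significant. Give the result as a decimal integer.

v = 001111011010
Shift right by 8: 0011
Mask low 4 bits: 0011 = 3

3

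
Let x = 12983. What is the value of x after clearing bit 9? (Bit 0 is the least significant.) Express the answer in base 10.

12471

x = 11001010110111
bit 9 is currently 1; clear it via x & ~(1 << 9) = x & ~512
→ 11000010110111 = 12471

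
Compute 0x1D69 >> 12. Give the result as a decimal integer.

1

0x1D69 = 1110101101001
shift right by 12 → 0000000000001 = 1
(equivalently, floor(7529 / 4096))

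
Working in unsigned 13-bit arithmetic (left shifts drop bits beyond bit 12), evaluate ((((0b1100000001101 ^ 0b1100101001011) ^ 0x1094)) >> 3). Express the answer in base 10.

570

0b1100000001101 = 1100000001101
0b1100101001011 = 1100101001011
→ ^ → 0000101000110 = 326
0x1094 = 1000010010100
→ ^ → 1000111010010 = 4562
→ >> 3 → 0001000111010 = 570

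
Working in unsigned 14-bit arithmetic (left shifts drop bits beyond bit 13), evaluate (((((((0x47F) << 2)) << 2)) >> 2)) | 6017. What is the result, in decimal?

6141

0x47F = 00010001111111
→ << 2 (mod 2^14) → 01000111111100 = 4604
→ << 2 (mod 2^14) → 00011111110000 = 2032
→ >> 2 → 00000111111100 = 508
6017 = 01011110000001
→ | → 01011111111101 = 6141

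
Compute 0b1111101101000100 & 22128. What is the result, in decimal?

a = 1111101101000100
22128 = 0101011001110000
AND → 0101001001000000 = 21056

21056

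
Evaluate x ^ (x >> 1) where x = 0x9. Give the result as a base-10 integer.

13

x = 1001 = 9
x>>1 = 0100
XOR  = 1101 = 13
(x ^ (x >> 1) gives the standard binary-reflected Gray code of x.)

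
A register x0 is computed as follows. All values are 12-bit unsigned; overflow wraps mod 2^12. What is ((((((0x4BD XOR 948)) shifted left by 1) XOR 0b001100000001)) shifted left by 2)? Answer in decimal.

1100

0x4BD = 010010111101
948 = 001110110100
→ XOR → 011100001001 = 1801
→ shifted left by 1 (mod 2^12) → 111000010010 = 3602
0b001100000001 = 001100000001
→ XOR → 110100010011 = 3347
→ shifted left by 2 (mod 2^12) → 010001001100 = 1100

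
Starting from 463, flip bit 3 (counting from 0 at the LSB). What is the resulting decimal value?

455

x = 111001111
bit 3 is currently 1; toggle it via x ^ (1 << 3) = x ^ 8
→ 111000111 = 455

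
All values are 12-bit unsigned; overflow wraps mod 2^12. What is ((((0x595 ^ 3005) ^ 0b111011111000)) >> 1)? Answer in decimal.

104

0x595 = 010110010101
3005 = 101110111101
→ ^ → 111000101000 = 3624
0b111011111000 = 111011111000
→ ^ → 000011010000 = 208
→ >> 1 → 000001101000 = 104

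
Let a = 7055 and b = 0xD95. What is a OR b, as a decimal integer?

7055 = 1101110001111
0xD95 = 0110110010101
 OR → 1111110011111 = 8095

8095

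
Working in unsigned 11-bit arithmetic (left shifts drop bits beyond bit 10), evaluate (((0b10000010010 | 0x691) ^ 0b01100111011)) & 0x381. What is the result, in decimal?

0b10000010010 = 10000010010
0x691 = 11010010001
→ | → 11010010011 = 1683
0b01100111011 = 01100111011
→ ^ → 10110101000 = 1448
0x381 = 01110000001
→ & → 00110000000 = 384

384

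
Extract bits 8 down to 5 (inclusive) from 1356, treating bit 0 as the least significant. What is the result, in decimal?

10

v = 010101001100
Shift right by 5: 0101010
Mask low 4 bits: 1010 = 10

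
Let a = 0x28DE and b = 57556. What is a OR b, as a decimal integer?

0x28DE = 0010100011011110
57556 = 1110000011010100
 OR → 1110100011011110 = 59614

59614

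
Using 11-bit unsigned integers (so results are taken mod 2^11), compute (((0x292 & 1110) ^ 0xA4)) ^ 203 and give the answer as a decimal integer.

0x292 = 01010010010
1110 = 10001010110
→ & → 00000010010 = 18
0xA4 = 00010100100
→ ^ → 00010110110 = 182
203 = 00011001011
→ ^ → 00001111101 = 125

125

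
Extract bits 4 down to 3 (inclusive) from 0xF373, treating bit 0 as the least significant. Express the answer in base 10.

2

v = 1111001101110011
Shift right by 3: 1111001101110
Mask low 2 bits: 10 = 2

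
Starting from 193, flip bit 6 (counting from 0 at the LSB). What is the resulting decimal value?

x = 11000001
bit 6 is currently 1; toggle it via x ^ (1 << 6) = x ^ 64
→ 10000001 = 129

129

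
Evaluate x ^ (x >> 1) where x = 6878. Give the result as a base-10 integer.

x = 1101011011110 = 6878
x>>1 = 0110101101111
XOR  = 1011110110001 = 6065
(x ^ (x >> 1) gives the standard binary-reflected Gray code of x.)

6065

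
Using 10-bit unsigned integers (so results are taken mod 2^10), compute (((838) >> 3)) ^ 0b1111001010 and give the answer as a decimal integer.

838 = 1101000110
→ >> 3 → 0001101000 = 104
0b1111001010 = 1111001010
→ ^ → 1110100010 = 930

930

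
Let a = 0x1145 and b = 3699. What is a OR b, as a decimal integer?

8055

0x1145 = 1000101000101
3699 = 0111001110011
 OR → 1111101110111 = 8055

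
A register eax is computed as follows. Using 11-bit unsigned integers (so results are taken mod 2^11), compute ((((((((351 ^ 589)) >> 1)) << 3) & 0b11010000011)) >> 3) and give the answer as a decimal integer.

128

351 = 00101011111
589 = 01001001101
→ ^ → 01100010010 = 786
→ >> 1 → 00110001001 = 393
→ << 3 (mod 2^11) → 10001001000 = 1096
0b11010000011 = 11010000011
→ & → 10000000000 = 1024
→ >> 3 → 00010000000 = 128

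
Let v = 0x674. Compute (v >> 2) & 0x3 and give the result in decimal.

1

v = 11001110100
Shift right by 2: 110011101
Mask low 2 bits: 01 = 1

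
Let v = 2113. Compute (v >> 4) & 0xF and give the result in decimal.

v = 00100001000001
Shift right by 4: 0010000100
Mask low 4 bits: 0100 = 4

4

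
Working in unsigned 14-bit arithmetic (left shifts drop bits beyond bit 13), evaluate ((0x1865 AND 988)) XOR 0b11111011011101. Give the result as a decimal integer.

0x1865 = 01100001100101
988 = 00001111011100
→ AND → 00000001000100 = 68
0b11111011011101 = 11111011011101
→ XOR → 11111010011001 = 16025

16025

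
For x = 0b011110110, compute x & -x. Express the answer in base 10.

x = 11110110 = 246
-x (two's complement) = …00001010
AND   = 00000010 = 2
(x & -x isolates the lowest set bit of x.)

2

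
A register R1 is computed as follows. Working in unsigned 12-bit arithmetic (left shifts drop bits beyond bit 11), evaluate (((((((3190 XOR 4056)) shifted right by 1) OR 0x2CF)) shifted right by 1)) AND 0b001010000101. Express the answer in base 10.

3190 = 110001110110
4056 = 111111011000
→ XOR → 001110101110 = 942
→ shifted right by 1 → 000111010111 = 471
0x2CF = 001011001111
→ OR → 001111011111 = 991
→ shifted right by 1 → 000111101111 = 495
0b001010000101 = 001010000101
→ AND → 000010000101 = 133

133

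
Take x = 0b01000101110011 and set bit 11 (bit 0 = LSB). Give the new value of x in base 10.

x = 01000101110011
bit 11 is currently 0; set it via x | (1 << 11) = x | 2048
→ 01100101110011 = 6515

6515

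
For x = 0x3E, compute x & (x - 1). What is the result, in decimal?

x = 111110 = 62
x - 1 = 111101
AND   = 111100 = 60
(x & (x - 1) clears the lowest set bit of x.)

60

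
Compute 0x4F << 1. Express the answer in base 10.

158

0x4F = 01001111
shift left by 1 → 10011110 = 158
(equivalently, 79 × 2^1 = 79 × 2)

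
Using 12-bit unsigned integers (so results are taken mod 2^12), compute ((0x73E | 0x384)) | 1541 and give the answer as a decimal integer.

0x73E = 011100111110
0x384 = 001110000100
→ | → 011110111110 = 1982
1541 = 011000000101
→ | → 011110111111 = 1983

1983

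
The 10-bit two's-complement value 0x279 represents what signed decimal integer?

pattern = 1001111001 (MSB is 1 ⇒ negative)
Invert: 0110000110, add 1 → 0110000111 = 391, so the value is -391.
(Equivalently: 633 - 2^10 = 633 - 1024 = -391.)

-391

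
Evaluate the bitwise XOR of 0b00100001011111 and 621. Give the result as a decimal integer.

2610

a = 100001011111
621 = 001001101101
XOR → 101000110010 = 2610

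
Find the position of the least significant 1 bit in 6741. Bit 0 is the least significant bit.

6741 = 1101001010101
Trailing zeros: 0, so the lowest set bit is bit 0 (value 1).

0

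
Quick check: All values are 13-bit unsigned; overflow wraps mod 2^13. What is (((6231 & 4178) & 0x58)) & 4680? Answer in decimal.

6231 = 1100001010111
4178 = 1000001010010
→ & → 1000001010010 = 4178
0x58 = 0000001011000
→ & → 0000001010000 = 80
4680 = 1001001001000
→ & → 0000001000000 = 64

64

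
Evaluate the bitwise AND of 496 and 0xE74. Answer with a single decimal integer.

496 = 000111110000
0xE74 = 111001110100
AND → 000001110000 = 112

112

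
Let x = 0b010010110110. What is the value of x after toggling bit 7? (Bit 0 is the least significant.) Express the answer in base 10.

x = 010010110110
bit 7 is currently 1; toggle it via x ^ (1 << 7) = x ^ 128
→ 010000110110 = 1078

1078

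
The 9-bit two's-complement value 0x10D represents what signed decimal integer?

pattern = 100001101 (MSB is 1 ⇒ negative)
Invert: 011110010, add 1 → 011110011 = 243, so the value is -243.
(Equivalently: 269 - 2^9 = 269 - 512 = -243.)

-243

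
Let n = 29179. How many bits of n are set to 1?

11

29179 = 111000111111011
Count the 1s: 1 + 1 + 1 + 1 + 1 + 1 + 1 + 1 + 1 + 1 + 1 = 11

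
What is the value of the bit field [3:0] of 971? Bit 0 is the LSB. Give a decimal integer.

v = 1111001011
Shift right by 0: 1111001011
Mask low 4 bits: 1011 = 11

11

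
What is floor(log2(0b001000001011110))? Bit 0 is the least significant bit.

12

0b001000001011110 = 1000001011110
The topmost 1 is at position 12 (since 2^12 = 4096 ≤ 4190 < 8192).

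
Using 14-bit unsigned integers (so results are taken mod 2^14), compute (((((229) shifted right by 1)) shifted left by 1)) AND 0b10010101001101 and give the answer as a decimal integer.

68

229 = 00000011100101
→ shifted right by 1 → 00000001110010 = 114
→ shifted left by 1 (mod 2^14) → 00000011100100 = 228
0b10010101001101 = 10010101001101
→ AND → 00000001000100 = 68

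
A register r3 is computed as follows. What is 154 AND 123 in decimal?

26

154 = 10011010
123 = 01111011
AND → 00011010 = 26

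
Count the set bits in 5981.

9

5981 = 1011101011101
Count the 1s: 1 + 1 + 1 + 1 + 1 + 1 + 1 + 1 + 1 = 9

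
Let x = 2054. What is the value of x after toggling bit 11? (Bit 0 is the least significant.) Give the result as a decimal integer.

6

x = 0100000000110
bit 11 is currently 1; toggle it via x ^ (1 << 11) = x ^ 2048
→ 0000000000110 = 6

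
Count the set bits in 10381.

10381 = 10100010001101
Count the 1s: 1 + 1 + 1 + 1 + 1 + 1 = 6

6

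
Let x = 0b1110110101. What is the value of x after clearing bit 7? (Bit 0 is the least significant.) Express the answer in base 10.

821

x = 1110110101
bit 7 is currently 1; clear it via x & ~(1 << 7) = x & ~128
→ 1100110101 = 821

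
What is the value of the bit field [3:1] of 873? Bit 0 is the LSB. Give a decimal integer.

4

v = 1101101001
Shift right by 1: 110110100
Mask low 3 bits: 100 = 4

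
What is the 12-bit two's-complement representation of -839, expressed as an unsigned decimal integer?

839 in 12 bits: 001101000111
Invert: 110010111000
Add 1:  110010111001 = 3257
(Check: 2^12 - 839 = 4096 - 839 = 3257.)

3257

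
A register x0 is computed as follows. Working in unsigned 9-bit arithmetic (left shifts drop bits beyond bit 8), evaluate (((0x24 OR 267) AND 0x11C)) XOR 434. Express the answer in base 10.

0x24 = 000100100
267 = 100001011
→ OR → 100101111 = 303
0x11C = 100011100
→ AND → 100001100 = 268
434 = 110110010
→ XOR → 010111110 = 190

190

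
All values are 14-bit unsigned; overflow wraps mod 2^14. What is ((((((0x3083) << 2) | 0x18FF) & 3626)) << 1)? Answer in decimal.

0x3083 = 11000010000011
→ << 2 (mod 2^14) → 00001000001100 = 524
0x18FF = 01100011111111
→ | → 01101011111111 = 6911
3626 = 00111000101010
→ & → 00101000101010 = 2602
→ << 1 (mod 2^14) → 01010001010100 = 5204

5204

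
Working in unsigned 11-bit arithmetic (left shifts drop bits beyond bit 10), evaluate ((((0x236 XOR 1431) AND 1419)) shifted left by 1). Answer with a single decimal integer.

770

0x236 = 01000110110
1431 = 10110010111
→ XOR → 11110100001 = 1953
1419 = 10110001011
→ AND → 10110000001 = 1409
→ shifted left by 1 (mod 2^11) → 01100000010 = 770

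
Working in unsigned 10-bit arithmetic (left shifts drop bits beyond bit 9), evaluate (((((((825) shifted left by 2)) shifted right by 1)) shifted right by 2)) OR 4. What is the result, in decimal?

28

825 = 1100111001
→ shifted left by 2 (mod 2^10) → 0011100100 = 228
→ shifted right by 1 → 0001110010 = 114
→ shifted right by 2 → 0000011100 = 28
4 = 0000000100
→ OR → 0000011100 = 28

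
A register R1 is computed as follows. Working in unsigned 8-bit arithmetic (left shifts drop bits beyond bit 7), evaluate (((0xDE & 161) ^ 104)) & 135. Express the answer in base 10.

128

0xDE = 11011110
161 = 10100001
→ & → 10000000 = 128
104 = 01101000
→ ^ → 11101000 = 232
135 = 10000111
→ & → 10000000 = 128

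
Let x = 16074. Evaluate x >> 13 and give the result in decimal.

1

16074 = 11111011001010
shift right by 13 → 00000000000001 = 1
(equivalently, floor(16074 / 8192))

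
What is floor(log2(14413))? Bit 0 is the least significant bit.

14413 = 11100001001101
The topmost 1 is at position 13 (since 2^13 = 8192 ≤ 14413 < 16384).

13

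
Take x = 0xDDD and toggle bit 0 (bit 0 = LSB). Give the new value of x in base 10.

3548

x = 110111011101
bit 0 is currently 1; toggle it via x ^ (1 << 0) = x ^ 1
→ 110111011100 = 3548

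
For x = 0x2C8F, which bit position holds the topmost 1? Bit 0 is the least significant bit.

0x2C8F = 10110010001111
The topmost 1 is at position 13 (since 2^13 = 8192 ≤ 11407 < 16384).

13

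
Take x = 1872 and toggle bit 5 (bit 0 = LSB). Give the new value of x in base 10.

x = 11101010000
bit 5 is currently 0; toggle it via x ^ (1 << 5) = x ^ 32
→ 11101110000 = 1904

1904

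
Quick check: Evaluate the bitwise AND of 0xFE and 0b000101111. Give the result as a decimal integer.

46

0xFE = 11111110
b = 00101111
AND → 00101110 = 46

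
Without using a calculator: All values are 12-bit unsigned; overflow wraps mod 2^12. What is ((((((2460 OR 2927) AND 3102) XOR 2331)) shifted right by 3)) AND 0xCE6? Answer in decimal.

2460 = 100110011100
2927 = 101101101111
→ OR → 101111111111 = 3071
3102 = 110000011110
→ AND → 100000011110 = 2078
2331 = 100100011011
→ XOR → 000100000101 = 261
→ shifted right by 3 → 000000100000 = 32
0xCE6 = 110011100110
→ AND → 000000100000 = 32

32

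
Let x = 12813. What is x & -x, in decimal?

x = 11001000001101 = 12813
-x (two's complement) = …00110111110011
AND   = 00000000000001 = 1
(x & -x isolates the lowest set bit of x.)

1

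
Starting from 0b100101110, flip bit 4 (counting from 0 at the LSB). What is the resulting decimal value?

318

x = 100101110
bit 4 is currently 0; toggle it via x ^ (1 << 4) = x ^ 16
→ 100111110 = 318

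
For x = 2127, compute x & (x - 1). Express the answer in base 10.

2126

x = 100001001111 = 2127
x - 1 = 100001001110
AND   = 100001001110 = 2126
(x & (x - 1) clears the lowest set bit of x.)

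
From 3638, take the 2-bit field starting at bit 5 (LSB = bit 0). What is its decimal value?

v = 111000110110
Shift right by 5: 1110001
Mask low 2 bits: 01 = 1

1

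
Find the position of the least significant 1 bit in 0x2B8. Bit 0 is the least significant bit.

0x2B8 = 1010111000
Trailing zeros: 3, so the lowest set bit is bit 3 (value 8).

3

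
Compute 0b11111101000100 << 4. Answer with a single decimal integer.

x = 000011111101000100
shift left by 4 → 111111010001000000 = 259136
(equivalently, 16196 × 2^4 = 16196 × 16)

259136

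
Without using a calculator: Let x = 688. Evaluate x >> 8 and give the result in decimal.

688 = 1010110000
shift right by 8 → 0000000010 = 2
(equivalently, floor(688 / 256))

2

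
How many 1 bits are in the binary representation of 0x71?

0x71 = 1110001
Count the 1s: 1 + 1 + 1 + 1 = 4

4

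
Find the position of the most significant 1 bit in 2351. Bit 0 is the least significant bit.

2351 = 100100101111
The topmost 1 is at position 11 (since 2^11 = 2048 ≤ 2351 < 4096).

11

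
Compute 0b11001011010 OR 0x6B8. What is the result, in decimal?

a = 11001011010
0x6B8 = 11010111000
 OR → 11011111010 = 1786

1786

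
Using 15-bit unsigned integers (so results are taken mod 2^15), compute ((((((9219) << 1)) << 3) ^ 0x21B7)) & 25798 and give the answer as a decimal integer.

9219 = 010010000000011
→ << 1 (mod 2^15) → 100100000000110 = 18438
→ << 3 (mod 2^15) → 100000000110000 = 16432
0x21B7 = 010000110110111
→ ^ → 110000110000111 = 24967
25798 = 110010011000110
→ & → 110000010000110 = 24710

24710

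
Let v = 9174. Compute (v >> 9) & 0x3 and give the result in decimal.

v = 0010001111010110
Shift right by 9: 0010001
Mask low 2 bits: 01 = 1

1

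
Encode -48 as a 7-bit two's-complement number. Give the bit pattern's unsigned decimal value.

80

48 in 7 bits: 0110000
Invert: 1001111
Add 1:  1010000 = 80
(Check: 2^7 - 48 = 128 - 48 = 80.)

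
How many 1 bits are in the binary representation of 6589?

6589 = 1100110111101
Count the 1s: 1 + 1 + 1 + 1 + 1 + 1 + 1 + 1 + 1 = 9

9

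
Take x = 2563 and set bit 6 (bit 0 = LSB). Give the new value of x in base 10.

2627

x = 0101000000011
bit 6 is currently 0; set it via x | (1 << 6) = x | 64
→ 0101001000011 = 2627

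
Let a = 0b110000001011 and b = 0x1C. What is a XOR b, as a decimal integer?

3095

a = 110000001011
0x1C = 000000011100
XOR → 110000010111 = 3095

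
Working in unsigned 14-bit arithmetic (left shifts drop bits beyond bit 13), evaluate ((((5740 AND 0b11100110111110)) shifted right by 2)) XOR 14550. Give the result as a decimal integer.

15581

5740 = 01011001101100
0b11100110111110 = 11100110111110
→ AND → 01000000101100 = 4140
→ shifted right by 2 → 00010000001011 = 1035
14550 = 11100011010110
→ XOR → 11110011011101 = 15581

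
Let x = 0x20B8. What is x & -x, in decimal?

8

x = 10000010111000 = 8376
-x (two's complement) = …01111101001000
AND   = 00000000001000 = 8
(x & -x isolates the lowest set bit of x.)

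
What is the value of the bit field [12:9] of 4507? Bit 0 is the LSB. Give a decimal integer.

v = 1000110011011
Shift right by 9: 1000
Mask low 4 bits: 1000 = 8

8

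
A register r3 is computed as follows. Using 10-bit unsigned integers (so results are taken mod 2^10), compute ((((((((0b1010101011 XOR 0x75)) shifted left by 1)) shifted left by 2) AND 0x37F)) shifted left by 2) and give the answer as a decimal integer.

0b1010101011 = 1010101011
0x75 = 0001110101
→ XOR → 1011011110 = 734
→ shifted left by 1 (mod 2^10) → 0110111100 = 444
→ shifted left by 2 (mod 2^10) → 1011110000 = 752
0x37F = 1101111111
→ AND → 1001110000 = 624
→ shifted left by 2 (mod 2^10) → 0111000000 = 448

448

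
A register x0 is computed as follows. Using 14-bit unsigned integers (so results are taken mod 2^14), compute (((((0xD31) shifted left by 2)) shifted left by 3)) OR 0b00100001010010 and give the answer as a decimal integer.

11890

0xD31 = 00110100110001
→ shifted left by 2 (mod 2^14) → 11010011000100 = 13508
→ shifted left by 3 (mod 2^14) → 10011000100000 = 9760
0b00100001010010 = 00100001010010
→ OR → 10111001110010 = 11890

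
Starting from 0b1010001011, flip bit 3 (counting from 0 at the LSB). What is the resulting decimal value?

643

x = 1010001011
bit 3 is currently 1; toggle it via x ^ (1 << 3) = x ^ 8
→ 1010000011 = 643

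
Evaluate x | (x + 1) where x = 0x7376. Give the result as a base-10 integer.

x = 111001101110110 = 29558
x + 1 = 111001101110111
OR    = 111001101110111 = 29559
(x | (x + 1) sets the lowest cleared bit.)

29559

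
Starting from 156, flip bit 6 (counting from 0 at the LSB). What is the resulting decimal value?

x = 10011100
bit 6 is currently 0; toggle it via x ^ (1 << 6) = x ^ 64
→ 11011100 = 220

220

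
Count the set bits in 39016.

39016 = 1001100001101000
Count the 1s: 1 + 1 + 1 + 1 + 1 + 1 = 6

6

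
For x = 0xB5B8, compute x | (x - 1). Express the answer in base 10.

x = 1011010110111000 = 46520
x - 1 = 1011010110110111
OR    = 1011010110111111 = 46527
(x | (x - 1) sets all bits below the lowest set bit.)

46527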